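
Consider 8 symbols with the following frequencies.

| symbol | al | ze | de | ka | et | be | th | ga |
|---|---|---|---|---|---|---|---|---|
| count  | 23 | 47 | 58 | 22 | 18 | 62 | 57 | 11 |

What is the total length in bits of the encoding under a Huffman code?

848

Merge the two smallest weights repeatedly:
merge ga(11) and et(18): 29
merge ka(22) and al(23): 45
merge 29 and 45: 74
merge ze(47) and th(57): 104
merge de(58) and be(62): 120
merge 74 and 104: 178
merge 120 and 178: 298
Total encoded bits = sum of merged weights = 29 + 45 + 74 + 104 + 120 + 178 + 298 = 848.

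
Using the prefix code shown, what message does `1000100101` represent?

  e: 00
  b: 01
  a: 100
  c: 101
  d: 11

abec

Read left to right; each codeword is recognised as soon as it completes (prefix code):
  100→a | 01→b | 00→e | 101→c
Decoded message: abec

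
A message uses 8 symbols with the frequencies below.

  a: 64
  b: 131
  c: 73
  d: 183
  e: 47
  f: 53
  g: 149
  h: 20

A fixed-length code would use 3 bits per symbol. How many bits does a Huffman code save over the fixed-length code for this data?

Fixed-length: 3 bits × 720 symbols = 2160 bits.
Huffman merges:
merge h(20) and e(47): 67
merge f(53) and a(64): 117
merge 67 and c(73): 140
merge 117 and b(131): 248
merge 140 and g(149): 289
merge d(183) and 248: 431
merge 289 and 431: 720
Huffman total = 67 + 117 + 140 + 248 + 289 + 431 + 720 = 2012 bits.
Saving = 2160 − 2012 = 148 bits.

148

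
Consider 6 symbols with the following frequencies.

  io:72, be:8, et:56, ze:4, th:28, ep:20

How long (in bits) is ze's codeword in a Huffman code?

Build the tree from the bottom:
ze(4) + be(8) → 12
12 + ep(20) → 32
th(28) + 32 → 60
et(56) + 60 → 116
io(72) + 116 → 188
The subtree containing ze is merged 5 times, so code length = 5.

5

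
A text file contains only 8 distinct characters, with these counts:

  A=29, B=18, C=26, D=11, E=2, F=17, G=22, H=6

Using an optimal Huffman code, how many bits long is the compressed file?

Greedily combine the two least-frequent nodes:
merge E(2) and H(6): 8
merge 8 and D(11): 19
merge F(17) and B(18): 35
merge 19 and G(22): 41
merge C(26) and A(29): 55
merge 35 and 41: 76
merge 55 and 76: 131
Each symbol's bit-cost is frequency × depth; summing gives 365 bits (equivalently 8 + 19 + 35 + 41 + 55 + 76 + 131).

365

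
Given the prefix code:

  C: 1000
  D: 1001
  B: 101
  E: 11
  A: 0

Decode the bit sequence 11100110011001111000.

EDDDEC

Read left to right; each codeword is recognised as soon as it completes (prefix code):
  11→E | 1001→D | 1001→D | 1001→D | 11→E | 1000→C
Decoded message: EDDDEC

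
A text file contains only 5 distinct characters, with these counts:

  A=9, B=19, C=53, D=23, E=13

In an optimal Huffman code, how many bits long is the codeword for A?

4

Huffman merges, smallest pair first:
merge A(9) and E(13): 22
merge B(19) and 22: 41
merge D(23) and 41: 64
merge C(53) and 64: 117
A sits 4 levels below the root, so its codeword is 4 bits.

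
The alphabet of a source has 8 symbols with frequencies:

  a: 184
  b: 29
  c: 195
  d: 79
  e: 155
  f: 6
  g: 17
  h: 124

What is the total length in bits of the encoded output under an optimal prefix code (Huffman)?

Build the Huffman tree bottom-up:
combine f(6), g(17) → 23
combine 23, b(29) → 52
combine 52, d(79) → 131
combine h(124), 131 → 255
combine e(155), a(184) → 339
combine c(195), 255 → 450
combine 339, 450 → 789
The encoded length is the sum of every internal node's weight: 23 + 52 + 131 + 255 + 339 + 450 + 789 = 2039 bits.

2039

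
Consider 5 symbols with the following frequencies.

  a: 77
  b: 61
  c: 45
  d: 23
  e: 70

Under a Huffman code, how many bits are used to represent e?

Huffman merges, smallest pair first:
combine d(23), c(45) → 68
combine b(61), 68 → 129
combine e(70), a(77) → 147
combine 129, 147 → 276
e sits 2 levels below the root, so its codeword is 2 bits.

2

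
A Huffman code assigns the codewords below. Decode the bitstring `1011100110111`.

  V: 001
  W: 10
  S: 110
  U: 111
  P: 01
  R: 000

Read left to right; each codeword is recognised as soon as it completes (prefix code):
  10→W | 111→U | 001→V | 10→W | 111→U
Decoded message: WUVWU

WUVWU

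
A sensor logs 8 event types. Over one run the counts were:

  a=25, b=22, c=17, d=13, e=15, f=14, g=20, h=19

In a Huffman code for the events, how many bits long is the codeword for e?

3

Repeatedly merge the two smallest:
d(13) + f(14) → 27
e(15) + c(17) → 32
h(19) + g(20) → 39
b(22) + a(25) → 47
27 + 32 → 59
39 + 47 → 86
59 + 86 → 145
e's leaf is at depth 3, giving a 3-bit codeword.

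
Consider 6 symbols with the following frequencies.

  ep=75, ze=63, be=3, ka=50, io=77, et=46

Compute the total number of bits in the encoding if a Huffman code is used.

Merge the two smallest weights repeatedly:
combine be(3), et(46) → 49
combine 49, ka(50) → 99
combine ze(63), ep(75) → 138
combine io(77), 99 → 176
combine 138, 176 → 314
Each symbol's bit-cost is frequency × depth; summing gives 776 bits (equivalently 49 + 99 + 138 + 176 + 314).

776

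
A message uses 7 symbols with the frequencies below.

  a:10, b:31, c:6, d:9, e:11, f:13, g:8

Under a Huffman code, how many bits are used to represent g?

Repeatedly merge the two smallest:
merge c(6) and g(8): 14
merge d(9) and a(10): 19
merge e(11) and f(13): 24
merge 14 and 19: 33
merge 24 and b(31): 55
merge 33 and 55: 88
g sits 3 levels below the root, so its codeword is 3 bits.

3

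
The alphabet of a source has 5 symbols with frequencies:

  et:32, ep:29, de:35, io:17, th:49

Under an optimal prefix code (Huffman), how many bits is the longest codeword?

3

Merge the two lowest-weight nodes at each step:
io(17) + ep(29) → 46
et(32) + de(35) → 67
46 + th(49) → 95
67 + 95 → 162
The first pair merged (io, ep) ends up deepest, at depth 3.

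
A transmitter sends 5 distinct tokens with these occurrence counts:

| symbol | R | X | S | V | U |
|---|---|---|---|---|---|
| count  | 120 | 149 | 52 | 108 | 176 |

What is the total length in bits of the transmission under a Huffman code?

Greedily combine the two least-frequent nodes:
combine S(52), V(108) → 160
combine R(120), X(149) → 269
combine 160, U(176) → 336
combine 269, 336 → 605
The encoded length is the sum of every internal node's weight: 160 + 269 + 336 + 605 = 1370 bits.

1370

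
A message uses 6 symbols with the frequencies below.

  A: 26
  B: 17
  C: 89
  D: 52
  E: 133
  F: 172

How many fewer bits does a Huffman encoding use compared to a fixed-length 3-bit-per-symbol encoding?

351

Fixed-length: 3 bits × 489 symbols = 1467 bits.
Huffman merges:
combine B(17), A(26) → 43
combine 43, D(52) → 95
combine C(89), 95 → 184
combine E(133), F(172) → 305
combine 184, 305 → 489
Huffman total = 43 + 95 + 184 + 305 + 489 = 1116 bits.
Saving = 1467 − 1116 = 351 bits.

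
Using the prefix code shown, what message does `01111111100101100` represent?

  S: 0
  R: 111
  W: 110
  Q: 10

SRRWSQWS

Read left to right; each codeword is recognised as soon as it completes (prefix code):
  0→S | 111→R | 111→R | 110→W | 0→S | 10→Q | 110→W | 0→S
Decoded message: SRRWSQWS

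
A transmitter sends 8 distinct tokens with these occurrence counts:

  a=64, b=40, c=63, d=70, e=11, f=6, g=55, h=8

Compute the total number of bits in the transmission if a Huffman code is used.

856

Merge the two smallest weights repeatedly:
f(6) + h(8) → 14
e(11) + 14 → 25
25 + b(40) → 65
g(55) + c(63) → 118
a(64) + 65 → 129
d(70) + 118 → 188
129 + 188 → 317
Total encoded bits = sum of merged weights = 14 + 25 + 65 + 118 + 129 + 188 + 317 = 856.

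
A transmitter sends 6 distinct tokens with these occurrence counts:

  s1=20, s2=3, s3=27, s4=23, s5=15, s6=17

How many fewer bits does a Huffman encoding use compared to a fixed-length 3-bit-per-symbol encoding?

Fixed-length: 3 bits × 105 symbols = 315 bits.
Huffman merges:
merge s2(3) and s5(15): 18
merge s6(17) and 18: 35
merge s1(20) and s4(23): 43
merge s3(27) and 35: 62
merge 43 and 62: 105
Huffman total = 18 + 35 + 43 + 62 + 105 = 263 bits.
Saving = 315 − 263 = 52 bits.

52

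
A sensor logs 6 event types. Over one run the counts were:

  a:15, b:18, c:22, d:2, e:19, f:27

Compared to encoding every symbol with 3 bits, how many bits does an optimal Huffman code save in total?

51

Fixed-length: 3 bits × 103 symbols = 309 bits.
Huffman merges:
combine d(2), a(15) → 17
combine 17, b(18) → 35
combine e(19), c(22) → 41
combine f(27), 35 → 62
combine 41, 62 → 103
Huffman total = 17 + 35 + 41 + 62 + 103 = 258 bits.
Saving = 309 − 258 = 51 bits.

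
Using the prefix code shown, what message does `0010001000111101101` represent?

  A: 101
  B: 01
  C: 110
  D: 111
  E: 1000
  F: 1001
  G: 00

Read left to right; each codeword is recognised as soon as it completes (prefix code):
  00→G | 1000→E | 1000→E | 111→D | 101→A | 101→A
Decoded message: GEEDAA

GEEDAA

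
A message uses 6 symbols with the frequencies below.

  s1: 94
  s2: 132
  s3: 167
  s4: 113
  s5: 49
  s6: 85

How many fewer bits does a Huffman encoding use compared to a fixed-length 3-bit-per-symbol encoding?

299

Fixed-length: 3 bits × 640 symbols = 1920 bits.
Huffman merges:
merge s5(49) and s6(85): 134
merge s1(94) and s4(113): 207
merge s2(132) and 134: 266
merge s3(167) and 207: 374
merge 266 and 374: 640
Huffman total = 134 + 207 + 266 + 374 + 640 = 1621 bits.
Saving = 1920 − 1621 = 299 bits.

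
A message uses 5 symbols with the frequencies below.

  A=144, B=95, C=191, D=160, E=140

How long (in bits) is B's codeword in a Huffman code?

3

Huffman merges, smallest pair first:
combine B(95), E(140) → 235
combine A(144), D(160) → 304
combine C(191), 235 → 426
combine 304, 426 → 730
The subtree containing B is merged 3 times, so code length = 3.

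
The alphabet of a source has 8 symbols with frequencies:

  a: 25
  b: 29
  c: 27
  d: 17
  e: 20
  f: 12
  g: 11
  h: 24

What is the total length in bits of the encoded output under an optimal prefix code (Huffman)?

Merge the two smallest weights repeatedly:
merge g(11) and f(12): 23
merge d(17) and e(20): 37
merge 23 and h(24): 47
merge a(25) and c(27): 52
merge b(29) and 37: 66
merge 47 and 52: 99
merge 66 and 99: 165
The encoded length is the sum of every internal node's weight: 23 + 37 + 47 + 52 + 66 + 99 + 165 = 489 bits.

489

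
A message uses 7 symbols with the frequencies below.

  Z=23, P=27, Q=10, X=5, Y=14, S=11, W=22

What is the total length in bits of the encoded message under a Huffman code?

Greedily combine the two least-frequent nodes:
combine X(5), Q(10) → 15
combine S(11), Y(14) → 25
combine 15, W(22) → 37
combine Z(23), 25 → 48
combine P(27), 37 → 64
combine 48, 64 → 112
The encoded length is the sum of every internal node's weight: 15 + 25 + 37 + 48 + 64 + 112 = 301 bits.

301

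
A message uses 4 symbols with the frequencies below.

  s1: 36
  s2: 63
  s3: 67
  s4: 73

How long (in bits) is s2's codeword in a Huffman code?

2

Huffman merges, smallest pair first:
merge s1(36) and s2(63): 99
merge s3(67) and s4(73): 140
merge 99 and 140: 239
The subtree containing s2 is merged 2 times, so code length = 2.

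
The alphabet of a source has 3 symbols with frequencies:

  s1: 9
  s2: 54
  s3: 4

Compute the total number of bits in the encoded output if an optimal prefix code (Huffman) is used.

Build the Huffman tree bottom-up:
s3(4) + s1(9) → 13
13 + s2(54) → 67
The encoded length is the sum of every internal node's weight: 13 + 67 = 80 bits.

80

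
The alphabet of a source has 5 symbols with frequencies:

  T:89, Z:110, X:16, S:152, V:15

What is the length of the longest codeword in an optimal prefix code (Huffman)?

4

Merge the two lowest-weight nodes at each step:
combine V(15), X(16) → 31
combine 31, T(89) → 120
combine Z(110), 120 → 230
combine S(152), 230 → 382
The first pair merged (V, X) ends up deepest, at depth 4.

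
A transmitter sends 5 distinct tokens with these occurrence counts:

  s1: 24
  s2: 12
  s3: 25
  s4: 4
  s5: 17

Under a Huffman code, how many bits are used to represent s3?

2

Build the tree from the bottom:
s4(4) + s2(12) → 16
16 + s5(17) → 33
s1(24) + s3(25) → 49
33 + 49 → 82
The subtree containing s3 is merged 2 times, so code length = 2.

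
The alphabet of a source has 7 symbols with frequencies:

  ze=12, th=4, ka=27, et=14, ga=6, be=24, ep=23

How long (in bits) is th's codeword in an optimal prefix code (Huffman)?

5

Build the tree from the bottom:
th(4) + ga(6) → 10
10 + ze(12) → 22
et(14) + 22 → 36
ep(23) + be(24) → 47
ka(27) + 36 → 63
47 + 63 → 110
The subtree containing th is merged 5 times, so code length = 5.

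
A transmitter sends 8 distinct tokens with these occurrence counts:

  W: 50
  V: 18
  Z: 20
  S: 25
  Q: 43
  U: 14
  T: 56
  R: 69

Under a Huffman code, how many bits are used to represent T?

Huffman merges, smallest pair first:
combine U(14), V(18) → 32
combine Z(20), S(25) → 45
combine 32, Q(43) → 75
combine 45, W(50) → 95
combine T(56), R(69) → 125
combine 75, 95 → 170
combine 125, 170 → 295
The subtree containing T is merged 2 times, so code length = 2.

2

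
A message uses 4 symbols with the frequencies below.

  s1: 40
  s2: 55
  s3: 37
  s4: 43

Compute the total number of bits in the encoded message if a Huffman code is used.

350

Merge the two smallest weights repeatedly:
s3(37) + s1(40) → 77
s4(43) + s2(55) → 98
77 + 98 → 175
The encoded length is the sum of every internal node's weight: 77 + 98 + 175 = 350 bits.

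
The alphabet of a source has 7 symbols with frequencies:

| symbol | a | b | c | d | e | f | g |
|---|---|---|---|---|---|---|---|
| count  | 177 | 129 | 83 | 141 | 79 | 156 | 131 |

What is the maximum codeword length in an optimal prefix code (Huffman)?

3

Merge the two lowest-weight nodes at each step:
merge e(79) and c(83): 162
merge b(129) and g(131): 260
merge d(141) and f(156): 297
merge 162 and a(177): 339
merge 260 and 297: 557
merge 339 and 557: 896
The rarest symbols sit at the bottom; the longest codeword is 3 bits.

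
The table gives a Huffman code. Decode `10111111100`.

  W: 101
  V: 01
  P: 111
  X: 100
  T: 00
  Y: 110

Read left to right; each codeword is recognised as soon as it completes (prefix code):
  101→W | 111→P | 111→P | 00→T
Decoded message: WPPT

WPPT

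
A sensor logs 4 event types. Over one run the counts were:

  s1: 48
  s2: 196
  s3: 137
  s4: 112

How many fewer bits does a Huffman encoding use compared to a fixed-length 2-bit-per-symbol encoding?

Fixed-length: 2 bits × 493 symbols = 986 bits.
Huffman merges:
combine s1(48), s4(112) → 160
combine s3(137), 160 → 297
combine s2(196), 297 → 493
Huffman total = 160 + 297 + 493 = 950 bits.
Saving = 986 − 950 = 36 bits.

36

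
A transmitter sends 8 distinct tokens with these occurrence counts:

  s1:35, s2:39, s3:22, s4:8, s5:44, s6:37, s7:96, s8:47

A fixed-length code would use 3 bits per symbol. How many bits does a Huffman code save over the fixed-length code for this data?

66

Fixed-length: 3 bits × 328 symbols = 984 bits.
Huffman merges:
combine s4(8), s3(22) → 30
combine 30, s1(35) → 65
combine s6(37), s2(39) → 76
combine s5(44), s8(47) → 91
combine 65, 76 → 141
combine 91, s7(96) → 187
combine 141, 187 → 328
Huffman total = 30 + 65 + 76 + 91 + 141 + 187 + 328 = 918 bits.
Saving = 984 − 918 = 66 bits.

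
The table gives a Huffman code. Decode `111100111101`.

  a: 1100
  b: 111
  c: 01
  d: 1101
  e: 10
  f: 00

Read left to right; each codeword is recognised as soon as it completes (prefix code):
  111→b | 10→e | 01→c | 111→b | 01→c
Decoded message: becbc

becbc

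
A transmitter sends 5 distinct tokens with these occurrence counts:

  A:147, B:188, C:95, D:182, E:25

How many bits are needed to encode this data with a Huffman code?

Build the Huffman tree bottom-up:
E(25) + C(95) → 120
120 + A(147) → 267
D(182) + B(188) → 370
267 + 370 → 637
Each symbol's bit-cost is frequency × depth; summing gives 1394 bits (equivalently 120 + 267 + 370 + 637).

1394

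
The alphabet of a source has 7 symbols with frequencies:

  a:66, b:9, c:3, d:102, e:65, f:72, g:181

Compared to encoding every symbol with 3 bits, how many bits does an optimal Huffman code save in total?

Fixed-length: 3 bits × 498 symbols = 1494 bits.
Huffman merges:
c(3) + b(9) → 12
12 + e(65) → 77
a(66) + f(72) → 138
77 + d(102) → 179
138 + 179 → 317
g(181) + 317 → 498
Huffman total = 12 + 77 + 138 + 179 + 317 + 498 = 1221 bits.
Saving = 1494 − 1221 = 273 bits.

273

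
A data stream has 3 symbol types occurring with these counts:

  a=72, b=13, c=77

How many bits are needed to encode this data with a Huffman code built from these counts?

Build the Huffman tree bottom-up:
combine b(13), a(72) → 85
combine c(77), 85 → 162
The encoded length is the sum of every internal node's weight: 85 + 162 = 247 bits.

247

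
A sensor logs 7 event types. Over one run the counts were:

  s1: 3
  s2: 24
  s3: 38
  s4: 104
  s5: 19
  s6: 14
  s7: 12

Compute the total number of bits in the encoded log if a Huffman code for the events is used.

Merge the two smallest weights repeatedly:
merge s1(3) and s7(12): 15
merge s6(14) and 15: 29
merge s5(19) and s2(24): 43
merge 29 and s3(38): 67
merge 43 and 67: 110
merge s4(104) and 110: 214
Each symbol's bit-cost is frequency × depth; summing gives 478 bits (equivalently 15 + 29 + 43 + 67 + 110 + 214).

478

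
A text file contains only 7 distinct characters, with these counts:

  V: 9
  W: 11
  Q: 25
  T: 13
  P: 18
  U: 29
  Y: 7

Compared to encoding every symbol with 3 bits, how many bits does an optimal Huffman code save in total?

38

Fixed-length: 3 bits × 112 symbols = 336 bits.
Huffman merges:
merge Y(7) and V(9): 16
merge W(11) and T(13): 24
merge 16 and P(18): 34
merge 24 and Q(25): 49
merge U(29) and 34: 63
merge 49 and 63: 112
Huffman total = 16 + 24 + 34 + 49 + 63 + 112 = 298 bits.
Saving = 336 − 298 = 38 bits.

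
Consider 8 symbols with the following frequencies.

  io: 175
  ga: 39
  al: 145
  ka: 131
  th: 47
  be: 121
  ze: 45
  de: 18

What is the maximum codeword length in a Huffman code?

4

Merge the two lowest-weight nodes at each step:
merge de(18) and ga(39): 57
merge ze(45) and th(47): 92
merge 57 and 92: 149
merge be(121) and ka(131): 252
merge al(145) and 149: 294
merge io(175) and 252: 427
merge 294 and 427: 721
Maximum depth reached is 4.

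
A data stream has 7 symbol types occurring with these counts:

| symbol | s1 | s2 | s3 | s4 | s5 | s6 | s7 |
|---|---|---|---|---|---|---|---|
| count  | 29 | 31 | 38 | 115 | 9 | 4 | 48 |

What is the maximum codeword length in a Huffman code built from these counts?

Merge the two lowest-weight nodes at each step:
s6(4) + s5(9) → 13
13 + s1(29) → 42
s2(31) + s3(38) → 69
42 + s7(48) → 90
69 + 90 → 159
s4(115) + 159 → 274
The first pair merged (s6, s5) ends up deepest, at depth 5.

5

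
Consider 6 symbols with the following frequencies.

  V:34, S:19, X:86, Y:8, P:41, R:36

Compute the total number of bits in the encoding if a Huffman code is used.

527

Merge the two smallest weights repeatedly:
merge Y(8) and S(19): 27
merge 27 and V(34): 61
merge R(36) and P(41): 77
merge 61 and 77: 138
merge X(86) and 138: 224
The encoded length is the sum of every internal node's weight: 27 + 61 + 77 + 138 + 224 = 527 bits.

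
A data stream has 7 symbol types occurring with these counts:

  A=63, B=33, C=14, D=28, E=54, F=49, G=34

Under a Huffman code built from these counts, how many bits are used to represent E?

2

Build the tree from the bottom:
combine C(14), D(28) → 42
combine B(33), G(34) → 67
combine 42, F(49) → 91
combine E(54), A(63) → 117
combine 67, 91 → 158
combine 117, 158 → 275
E sits 2 levels below the root, so its codeword is 2 bits.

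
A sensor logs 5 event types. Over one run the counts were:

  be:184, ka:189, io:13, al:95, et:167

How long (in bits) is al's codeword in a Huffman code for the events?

Repeatedly merge the two smallest:
merge io(13) and al(95): 108
merge 108 and et(167): 275
merge be(184) and ka(189): 373
merge 275 and 373: 648
al sits 3 levels below the root, so its codeword is 3 bits.

3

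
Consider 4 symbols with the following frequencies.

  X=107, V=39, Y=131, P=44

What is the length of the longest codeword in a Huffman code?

Merge the two lowest-weight nodes at each step:
V(39) + P(44) → 83
83 + X(107) → 190
Y(131) + 190 → 321
Maximum depth reached is 3.

3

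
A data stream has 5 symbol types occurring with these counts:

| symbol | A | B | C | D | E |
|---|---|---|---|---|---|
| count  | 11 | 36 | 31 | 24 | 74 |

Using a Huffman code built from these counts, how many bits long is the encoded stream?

379

Build the Huffman tree bottom-up:
combine A(11), D(24) → 35
combine C(31), 35 → 66
combine B(36), 66 → 102
combine E(74), 102 → 176
Total encoded bits = sum of merged weights = 35 + 66 + 102 + 176 = 379.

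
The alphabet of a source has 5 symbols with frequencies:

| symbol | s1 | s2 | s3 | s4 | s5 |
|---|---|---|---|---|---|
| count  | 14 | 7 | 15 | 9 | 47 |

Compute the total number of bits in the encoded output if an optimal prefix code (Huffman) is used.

182

Build the Huffman tree bottom-up:
s2(7) + s4(9) → 16
s1(14) + s3(15) → 29
16 + 29 → 45
45 + s5(47) → 92
The encoded length is the sum of every internal node's weight: 16 + 29 + 45 + 92 = 182 bits.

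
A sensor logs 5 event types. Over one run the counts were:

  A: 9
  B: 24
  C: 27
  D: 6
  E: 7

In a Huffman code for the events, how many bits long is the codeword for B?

Build the tree from the bottom:
combine D(6), E(7) → 13
combine A(9), 13 → 22
combine 22, B(24) → 46
combine C(27), 46 → 73
B's leaf is at depth 2, giving a 2-bit codeword.

2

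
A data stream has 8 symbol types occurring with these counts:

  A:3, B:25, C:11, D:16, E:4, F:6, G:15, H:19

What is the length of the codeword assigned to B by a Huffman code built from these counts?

2

Repeatedly merge the two smallest:
combine A(3), E(4) → 7
combine F(6), 7 → 13
combine C(11), 13 → 24
combine G(15), D(16) → 31
combine H(19), 24 → 43
combine B(25), 31 → 56
combine 43, 56 → 99
B sits 2 levels below the root, so its codeword is 2 bits.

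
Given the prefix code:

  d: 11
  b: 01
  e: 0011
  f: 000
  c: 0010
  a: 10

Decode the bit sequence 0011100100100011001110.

Read left to right; each codeword is recognised as soon as it completes (prefix code):
  0011→e | 10→a | 01→b | 0010→c | 0011→e | 0011→e | 10→a
Decoded message: eabceea

eabceea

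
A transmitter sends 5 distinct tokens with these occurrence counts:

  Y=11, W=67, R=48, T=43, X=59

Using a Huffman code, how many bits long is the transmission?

Merge the two smallest weights repeatedly:
combine Y(11), T(43) → 54
combine R(48), 54 → 102
combine X(59), W(67) → 126
combine 102, 126 → 228
Each symbol's bit-cost is frequency × depth; summing gives 510 bits (equivalently 54 + 102 + 126 + 228).

510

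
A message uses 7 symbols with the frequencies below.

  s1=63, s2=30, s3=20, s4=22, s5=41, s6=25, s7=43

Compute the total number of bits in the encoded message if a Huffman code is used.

Build the Huffman tree bottom-up:
combine s3(20), s4(22) → 42
combine s6(25), s2(30) → 55
combine s5(41), 42 → 83
combine s7(43), 55 → 98
combine s1(63), 83 → 146
combine 98, 146 → 244
Each symbol's bit-cost is frequency × depth; summing gives 668 bits (equivalently 42 + 55 + 83 + 98 + 146 + 244).

668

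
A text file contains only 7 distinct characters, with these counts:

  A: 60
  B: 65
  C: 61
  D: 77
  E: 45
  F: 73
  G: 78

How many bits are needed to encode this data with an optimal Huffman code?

Build the Huffman tree bottom-up:
merge E(45) and A(60): 105
merge C(61) and B(65): 126
merge F(73) and D(77): 150
merge G(78) and 105: 183
merge 126 and 150: 276
merge 183 and 276: 459
Each symbol's bit-cost is frequency × depth; summing gives 1299 bits (equivalently 105 + 126 + 150 + 183 + 276 + 459).

1299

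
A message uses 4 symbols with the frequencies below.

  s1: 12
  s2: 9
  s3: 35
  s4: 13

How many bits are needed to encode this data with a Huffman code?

124

Greedily combine the two least-frequent nodes:
merge s2(9) and s1(12): 21
merge s4(13) and 21: 34
merge 34 and s3(35): 69
The encoded length is the sum of every internal node's weight: 21 + 34 + 69 = 124 bits.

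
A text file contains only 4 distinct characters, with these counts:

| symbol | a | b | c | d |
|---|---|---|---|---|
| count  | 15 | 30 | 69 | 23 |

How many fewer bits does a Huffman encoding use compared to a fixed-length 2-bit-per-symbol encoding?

31

Fixed-length: 2 bits × 137 symbols = 274 bits.
Huffman merges:
merge a(15) and d(23): 38
merge b(30) and 38: 68
merge 68 and c(69): 137
Huffman total = 38 + 68 + 137 = 243 bits.
Saving = 274 − 243 = 31 bits.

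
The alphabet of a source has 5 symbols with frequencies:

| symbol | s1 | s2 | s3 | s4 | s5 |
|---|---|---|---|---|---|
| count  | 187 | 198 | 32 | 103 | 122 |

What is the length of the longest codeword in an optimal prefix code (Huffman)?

Merge the two lowest-weight nodes at each step:
merge s3(32) and s4(103): 135
merge s5(122) and 135: 257
merge s1(187) and s2(198): 385
merge 257 and 385: 642
Maximum depth reached is 3.

3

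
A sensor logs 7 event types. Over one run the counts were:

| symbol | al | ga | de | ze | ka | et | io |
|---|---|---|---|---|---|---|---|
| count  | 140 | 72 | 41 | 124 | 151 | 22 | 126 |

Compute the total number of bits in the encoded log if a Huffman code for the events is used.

1800

Build the Huffman tree bottom-up:
et(22) + de(41) → 63
63 + ga(72) → 135
ze(124) + io(126) → 250
135 + al(140) → 275
ka(151) + 250 → 401
275 + 401 → 676
Each symbol's bit-cost is frequency × depth; summing gives 1800 bits (equivalently 63 + 135 + 250 + 275 + 401 + 676).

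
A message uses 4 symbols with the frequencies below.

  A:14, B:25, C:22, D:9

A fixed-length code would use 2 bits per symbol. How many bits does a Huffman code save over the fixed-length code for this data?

2

Fixed-length: 2 bits × 70 symbols = 140 bits.
Huffman merges:
merge D(9) and A(14): 23
merge C(22) and 23: 45
merge B(25) and 45: 70
Huffman total = 23 + 45 + 70 = 138 bits.
Saving = 140 − 138 = 2 bits.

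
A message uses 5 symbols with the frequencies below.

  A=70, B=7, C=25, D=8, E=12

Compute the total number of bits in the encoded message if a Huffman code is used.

216

Greedily combine the two least-frequent nodes:
merge B(7) and D(8): 15
merge E(12) and 15: 27
merge C(25) and 27: 52
merge 52 and A(70): 122
Each symbol's bit-cost is frequency × depth; summing gives 216 bits (equivalently 15 + 27 + 52 + 122).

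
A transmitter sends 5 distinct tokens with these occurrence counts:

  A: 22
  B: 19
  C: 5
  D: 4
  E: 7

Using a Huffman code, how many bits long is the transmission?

Build the Huffman tree bottom-up:
merge D(4) and C(5): 9
merge E(7) and 9: 16
merge 16 and B(19): 35
merge A(22) and 35: 57
Each symbol's bit-cost is frequency × depth; summing gives 117 bits (equivalently 9 + 16 + 35 + 57).

117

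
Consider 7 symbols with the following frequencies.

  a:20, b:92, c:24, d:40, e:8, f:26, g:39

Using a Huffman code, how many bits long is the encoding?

641

Build the Huffman tree bottom-up:
merge e(8) and a(20): 28
merge c(24) and f(26): 50
merge 28 and g(39): 67
merge d(40) and 50: 90
merge 67 and 90: 157
merge b(92) and 157: 249
Total encoded bits = sum of merged weights = 28 + 50 + 67 + 90 + 157 + 249 = 641.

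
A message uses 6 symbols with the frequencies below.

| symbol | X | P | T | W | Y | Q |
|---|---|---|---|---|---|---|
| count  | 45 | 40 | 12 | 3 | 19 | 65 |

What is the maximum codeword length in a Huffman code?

Merge the two lowest-weight nodes at each step:
merge W(3) and T(12): 15
merge 15 and Y(19): 34
merge 34 and P(40): 74
merge X(45) and Q(65): 110
merge 74 and 110: 184
The first pair merged (W, T) ends up deepest, at depth 4.

4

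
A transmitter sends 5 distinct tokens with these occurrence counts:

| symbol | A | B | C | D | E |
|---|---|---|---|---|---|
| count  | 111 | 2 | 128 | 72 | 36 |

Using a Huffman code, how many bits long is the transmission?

Build the Huffman tree bottom-up:
merge B(2) and E(36): 38
merge 38 and D(72): 110
merge 110 and A(111): 221
merge C(128) and 221: 349
Each symbol's bit-cost is frequency × depth; summing gives 718 bits (equivalently 38 + 110 + 221 + 349).

718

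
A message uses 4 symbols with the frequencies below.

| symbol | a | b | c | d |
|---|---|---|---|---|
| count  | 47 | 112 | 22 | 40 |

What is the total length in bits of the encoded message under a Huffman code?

392

Greedily combine the two least-frequent nodes:
merge c(22) and d(40): 62
merge a(47) and 62: 109
merge 109 and b(112): 221
Total encoded bits = sum of merged weights = 62 + 109 + 221 = 392.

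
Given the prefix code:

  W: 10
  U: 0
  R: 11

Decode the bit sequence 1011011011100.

Read left to right; each codeword is recognised as soon as it completes (prefix code):
  10→W | 11→R | 0→U | 11→R | 0→U | 11→R | 10→W | 0→U
Decoded message: WRURURWU

WRURURWU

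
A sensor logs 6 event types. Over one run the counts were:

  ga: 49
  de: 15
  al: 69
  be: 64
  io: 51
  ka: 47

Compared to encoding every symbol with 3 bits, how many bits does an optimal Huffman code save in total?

133

Fixed-length: 3 bits × 295 symbols = 885 bits.
Huffman merges:
combine de(15), ka(47) → 62
combine ga(49), io(51) → 100
combine 62, be(64) → 126
combine al(69), 100 → 169
combine 126, 169 → 295
Huffman total = 62 + 100 + 126 + 169 + 295 = 752 bits.
Saving = 885 − 752 = 133 bits.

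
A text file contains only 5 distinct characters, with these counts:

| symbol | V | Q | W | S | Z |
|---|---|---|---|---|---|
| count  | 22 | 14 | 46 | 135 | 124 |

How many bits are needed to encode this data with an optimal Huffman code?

665

Merge the two smallest weights repeatedly:
merge Q(14) and V(22): 36
merge 36 and W(46): 82
merge 82 and Z(124): 206
merge S(135) and 206: 341
The encoded length is the sum of every internal node's weight: 36 + 82 + 206 + 341 = 665 bits.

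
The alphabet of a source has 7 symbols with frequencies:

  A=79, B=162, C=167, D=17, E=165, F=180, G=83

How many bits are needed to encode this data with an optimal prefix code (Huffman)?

Merge the two smallest weights repeatedly:
D(17) + A(79) → 96
G(83) + 96 → 179
B(162) + E(165) → 327
C(167) + 179 → 346
F(180) + 327 → 507
346 + 507 → 853
Total encoded bits = sum of merged weights = 96 + 179 + 327 + 346 + 507 + 853 = 2308.

2308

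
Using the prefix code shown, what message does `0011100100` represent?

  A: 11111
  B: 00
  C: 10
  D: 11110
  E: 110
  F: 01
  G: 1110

BGFB

Read left to right; each codeword is recognised as soon as it completes (prefix code):
  00→B | 1110→G | 01→F | 00→B
Decoded message: BGFB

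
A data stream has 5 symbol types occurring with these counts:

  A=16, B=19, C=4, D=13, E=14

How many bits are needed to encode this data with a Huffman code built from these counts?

Build the Huffman tree bottom-up:
C(4) + D(13) → 17
E(14) + A(16) → 30
17 + B(19) → 36
30 + 36 → 66
Total encoded bits = sum of merged weights = 17 + 30 + 36 + 66 = 149.

149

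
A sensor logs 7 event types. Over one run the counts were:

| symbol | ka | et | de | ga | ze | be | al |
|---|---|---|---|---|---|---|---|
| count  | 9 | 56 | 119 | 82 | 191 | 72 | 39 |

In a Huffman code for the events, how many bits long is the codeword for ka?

4

Build the tree from the bottom:
ka(9) + al(39) → 48
48 + et(56) → 104
be(72) + ga(82) → 154
104 + de(119) → 223
154 + ze(191) → 345
223 + 345 → 568
The subtree containing ka is merged 4 times, so code length = 4.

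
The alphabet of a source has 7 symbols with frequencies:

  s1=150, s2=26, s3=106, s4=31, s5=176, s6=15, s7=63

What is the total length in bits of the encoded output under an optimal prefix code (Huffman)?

1382

Build the Huffman tree bottom-up:
s6(15) + s2(26) → 41
s4(31) + 41 → 72
s7(63) + 72 → 135
s3(106) + 135 → 241
s1(150) + s5(176) → 326
241 + 326 → 567
Total encoded bits = sum of merged weights = 41 + 72 + 135 + 241 + 326 + 567 = 1382.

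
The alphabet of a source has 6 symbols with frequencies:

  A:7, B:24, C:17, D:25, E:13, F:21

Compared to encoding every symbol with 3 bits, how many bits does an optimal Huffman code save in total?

50

Fixed-length: 3 bits × 107 symbols = 321 bits.
Huffman merges:
combine A(7), E(13) → 20
combine C(17), 20 → 37
combine F(21), B(24) → 45
combine D(25), 37 → 62
combine 45, 62 → 107
Huffman total = 20 + 37 + 45 + 62 + 107 = 271 bits.
Saving = 321 − 271 = 50 bits.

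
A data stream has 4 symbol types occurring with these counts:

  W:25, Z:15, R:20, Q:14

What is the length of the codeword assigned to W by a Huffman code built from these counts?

Build the tree from the bottom:
merge Q(14) and Z(15): 29
merge R(20) and W(25): 45
merge 29 and 45: 74
The subtree containing W is merged 2 times, so code length = 2.

2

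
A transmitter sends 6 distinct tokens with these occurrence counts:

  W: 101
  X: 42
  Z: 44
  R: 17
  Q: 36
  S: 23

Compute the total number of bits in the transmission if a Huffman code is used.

Build the Huffman tree bottom-up:
combine R(17), S(23) → 40
combine Q(36), 40 → 76
combine X(42), Z(44) → 86
combine 76, 86 → 162
combine W(101), 162 → 263
Total encoded bits = sum of merged weights = 40 + 76 + 86 + 162 + 263 = 627.

627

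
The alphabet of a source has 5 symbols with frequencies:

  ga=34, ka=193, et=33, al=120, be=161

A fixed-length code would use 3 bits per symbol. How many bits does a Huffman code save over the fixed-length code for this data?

Fixed-length: 3 bits × 541 symbols = 1623 bits.
Huffman merges:
merge et(33) and ga(34): 67
merge 67 and al(120): 187
merge be(161) and 187: 348
merge ka(193) and 348: 541
Huffman total = 67 + 187 + 348 + 541 = 1143 bits.
Saving = 1623 − 1143 = 480 bits.

480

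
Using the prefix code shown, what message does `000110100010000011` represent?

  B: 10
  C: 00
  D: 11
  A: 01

Read left to right; each codeword is recognised as soon as it completes (prefix code):
  00→C | 01→A | 10→B | 10→B | 00→C | 10→B | 00→C | 00→C | 11→D
Decoded message: CABBCBCCD

CABBCBCCD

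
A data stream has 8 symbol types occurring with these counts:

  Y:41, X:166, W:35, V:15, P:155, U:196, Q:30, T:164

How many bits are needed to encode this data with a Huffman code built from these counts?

2122

Greedily combine the two least-frequent nodes:
merge V(15) and Q(30): 45
merge W(35) and Y(41): 76
merge 45 and 76: 121
merge 121 and P(155): 276
merge T(164) and X(166): 330
merge U(196) and 276: 472
merge 330 and 472: 802
Total encoded bits = sum of merged weights = 45 + 76 + 121 + 276 + 330 + 472 + 802 = 2122.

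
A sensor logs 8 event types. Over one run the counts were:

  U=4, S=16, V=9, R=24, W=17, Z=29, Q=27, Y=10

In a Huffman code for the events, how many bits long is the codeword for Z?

Huffman merges, smallest pair first:
U(4) + V(9) → 13
Y(10) + 13 → 23
S(16) + W(17) → 33
23 + R(24) → 47
Q(27) + Z(29) → 56
33 + 47 → 80
56 + 80 → 136
Z sits 2 levels below the root, so its codeword is 2 bits.

2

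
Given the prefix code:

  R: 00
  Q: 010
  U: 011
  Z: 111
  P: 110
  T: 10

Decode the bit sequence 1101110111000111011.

Read left to right; each codeword is recognised as soon as it completes (prefix code):
  110→P | 111→Z | 011→U | 10→T | 00→R | 111→Z | 011→U
Decoded message: PZUTRZU

PZUTRZU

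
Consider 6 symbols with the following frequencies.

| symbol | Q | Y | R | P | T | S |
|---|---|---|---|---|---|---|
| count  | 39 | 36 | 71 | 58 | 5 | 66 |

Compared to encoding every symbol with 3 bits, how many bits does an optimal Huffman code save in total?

154

Fixed-length: 3 bits × 275 symbols = 825 bits.
Huffman merges:
combine T(5), Y(36) → 41
combine Q(39), 41 → 80
combine P(58), S(66) → 124
combine R(71), 80 → 151
combine 124, 151 → 275
Huffman total = 41 + 80 + 124 + 151 + 275 = 671 bits.
Saving = 825 − 671 = 154 bits.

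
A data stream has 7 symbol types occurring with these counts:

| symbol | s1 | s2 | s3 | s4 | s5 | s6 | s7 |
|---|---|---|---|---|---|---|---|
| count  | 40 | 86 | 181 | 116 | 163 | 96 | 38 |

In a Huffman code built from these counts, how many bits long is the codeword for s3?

Build the tree from the bottom:
merge s7(38) and s1(40): 78
merge 78 and s2(86): 164
merge s6(96) and s4(116): 212
merge s5(163) and 164: 327
merge s3(181) and 212: 393
merge 327 and 393: 720
s3's leaf is at depth 2, giving a 2-bit codeword.

2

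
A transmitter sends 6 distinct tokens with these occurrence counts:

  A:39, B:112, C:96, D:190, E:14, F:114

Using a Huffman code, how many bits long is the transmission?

Merge the two smallest weights repeatedly:
E(14) + A(39) → 53
53 + C(96) → 149
B(112) + F(114) → 226
149 + D(190) → 339
226 + 339 → 565
The encoded length is the sum of every internal node's weight: 53 + 149 + 226 + 339 + 565 = 1332 bits.

1332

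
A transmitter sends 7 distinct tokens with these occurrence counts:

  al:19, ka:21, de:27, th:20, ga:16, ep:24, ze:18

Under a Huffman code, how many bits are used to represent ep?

3

Build the tree from the bottom:
merge ga(16) and ze(18): 34
merge al(19) and th(20): 39
merge ka(21) and ep(24): 45
merge de(27) and 34: 61
merge 39 and 45: 84
merge 61 and 84: 145
The subtree containing ep is merged 3 times, so code length = 3.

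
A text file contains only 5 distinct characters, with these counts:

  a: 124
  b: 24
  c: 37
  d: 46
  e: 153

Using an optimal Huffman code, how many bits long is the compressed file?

783

Merge the two smallest weights repeatedly:
b(24) + c(37) → 61
d(46) + 61 → 107
107 + a(124) → 231
e(153) + 231 → 384
Each symbol's bit-cost is frequency × depth; summing gives 783 bits (equivalently 61 + 107 + 231 + 384).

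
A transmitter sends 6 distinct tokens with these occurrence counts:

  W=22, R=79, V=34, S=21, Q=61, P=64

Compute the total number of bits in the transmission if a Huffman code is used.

682

Build the Huffman tree bottom-up:
S(21) + W(22) → 43
V(34) + 43 → 77
Q(61) + P(64) → 125
77 + R(79) → 156
125 + 156 → 281
The encoded length is the sum of every internal node's weight: 43 + 77 + 125 + 156 + 281 = 682 bits.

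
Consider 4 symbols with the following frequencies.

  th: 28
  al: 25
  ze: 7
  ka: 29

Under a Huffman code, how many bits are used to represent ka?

Huffman merges, smallest pair first:
merge ze(7) and al(25): 32
merge th(28) and ka(29): 57
merge 32 and 57: 89
ka's leaf is at depth 2, giving a 2-bit codeword.

2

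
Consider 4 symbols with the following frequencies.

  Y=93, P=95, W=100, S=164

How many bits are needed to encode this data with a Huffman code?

Merge the two smallest weights repeatedly:
combine Y(93), P(95) → 188
combine W(100), S(164) → 264
combine 188, 264 → 452
The encoded length is the sum of every internal node's weight: 188 + 264 + 452 = 904 bits.

904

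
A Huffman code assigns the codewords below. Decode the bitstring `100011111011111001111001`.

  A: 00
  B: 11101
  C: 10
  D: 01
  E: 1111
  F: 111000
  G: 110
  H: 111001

Read left to right; each codeword is recognised as soon as it completes (prefix code):
  10→C | 00→A | 1111→E | 10→C | 1111→E | 10→C | 01→D | 111001→H
Decoded message: CAECECDH

CAECECDH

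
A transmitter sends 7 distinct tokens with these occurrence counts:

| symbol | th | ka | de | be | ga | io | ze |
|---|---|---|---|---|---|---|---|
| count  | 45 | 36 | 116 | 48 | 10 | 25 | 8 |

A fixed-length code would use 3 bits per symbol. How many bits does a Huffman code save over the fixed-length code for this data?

Fixed-length: 3 bits × 288 symbols = 864 bits.
Huffman merges:
ze(8) + ga(10) → 18
18 + io(25) → 43
ka(36) + 43 → 79
th(45) + be(48) → 93
79 + 93 → 172
de(116) + 172 → 288
Huffman total = 18 + 43 + 79 + 93 + 172 + 288 = 693 bits.
Saving = 864 − 693 = 171 bits.

171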